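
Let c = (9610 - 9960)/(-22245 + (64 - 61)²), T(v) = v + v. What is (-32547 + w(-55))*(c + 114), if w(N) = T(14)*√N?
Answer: -13752485323/3706 + 17746778*I*√55/5559 ≈ -3.7109e+6 + 23676.0*I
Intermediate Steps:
T(v) = 2*v
w(N) = 28*√N (w(N) = (2*14)*√N = 28*√N)
c = 175/11118 (c = -350/(-22245 + 3²) = -350/(-22245 + 9) = -350/(-22236) = -350*(-1/22236) = 175/11118 ≈ 0.015740)
(-32547 + w(-55))*(c + 114) = (-32547 + 28*√(-55))*(175/11118 + 114) = (-32547 + 28*(I*√55))*(1267627/11118) = (-32547 + 28*I*√55)*(1267627/11118) = -13752485323/3706 + 17746778*I*√55/5559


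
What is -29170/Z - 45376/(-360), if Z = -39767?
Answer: 226871074/1789515 ≈ 126.78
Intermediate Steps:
-29170/Z - 45376/(-360) = -29170/(-39767) - 45376/(-360) = -29170*(-1/39767) - 45376*(-1/360) = 29170/39767 + 5672/45 = 226871074/1789515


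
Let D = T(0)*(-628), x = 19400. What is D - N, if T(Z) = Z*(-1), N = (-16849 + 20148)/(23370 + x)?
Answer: -3299/42770 ≈ -0.077134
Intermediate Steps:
N = 3299/42770 (N = (-16849 + 20148)/(23370 + 19400) = 3299/42770 ≈ 0.077134)
T(Z) = -Z
D = 0 (D = -1*0*(-628) = 0*(-628) = 0)
D - N = 0 - 1*3299/42770 = 0 - 3299/42770 = -3299/42770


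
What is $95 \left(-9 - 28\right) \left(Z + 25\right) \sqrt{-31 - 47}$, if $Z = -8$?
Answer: $- 59755 i \sqrt{78} \approx - 5.2774 \cdot 10^{5} i$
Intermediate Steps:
$95 \left(-9 - 28\right) \left(Z + 25\right) \sqrt{-31 - 47} = 95 \left(-9 - 28\right) \left(-8 + 25\right) \sqrt{-31 - 47} = 95 \left(\left(-37\right) 17\right) \sqrt{-78} = 95 \left(-629\right) i \sqrt{78} = - 59755 i \sqrt{78}$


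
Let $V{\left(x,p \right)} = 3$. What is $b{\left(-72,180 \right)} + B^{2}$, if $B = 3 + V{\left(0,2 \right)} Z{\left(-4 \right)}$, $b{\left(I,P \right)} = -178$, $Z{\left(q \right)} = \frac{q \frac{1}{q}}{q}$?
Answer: $- \frac{2767}{16} \approx -172.94$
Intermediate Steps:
$Z{\left(q \right)} = \frac{1}{q}$ ($Z{\left(q \right)} = 1 \frac{1}{q} = \frac{1}{q}$)
$B = \frac{9}{4}$ ($B = 3 + \frac{3}{-4} = 3 + 3 \left(- \frac{1}{4}\right) = 3 - \frac{3}{4} = \frac{9}{4} \approx 2.25$)
$b{\left(-72,180 \right)} + B^{2} = -178 + \left(\frac{9}{4}\right)^{2} = -178 + \frac{81}{16} = - \frac{2767}{16}$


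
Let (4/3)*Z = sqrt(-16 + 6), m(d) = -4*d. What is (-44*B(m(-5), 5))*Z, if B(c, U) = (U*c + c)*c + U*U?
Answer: -80025*I*sqrt(10) ≈ -2.5306e+5*I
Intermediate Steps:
B(c, U) = U**2 + c*(c + U*c) (B(c, U) = (c + U*c)*c + U**2 = c*(c + U*c) + U**2 = U**2 + c*(c + U*c))
Z = 3*I*sqrt(10)/4 (Z = 3*sqrt(-16 + 6)/4 = 3*sqrt(-10)/4 = 3*(I*sqrt(10))/4 = 3*I*sqrt(10)/4 ≈ 2.3717*I)
(-44*B(m(-5), 5))*Z = (-44*(5**2 + (-4*(-5))**2 + 5*(-4*(-5))**2))*(3*I*sqrt(10)/4) = (-44*(25 + 20**2 + 5*20**2))*(3*I*sqrt(10)/4) = (-44*(25 + 400 + 5*400))*(3*I*sqrt(10)/4) = (-44*(25 + 400 + 2000))*(3*I*sqrt(10)/4) = (-44*2425)*(3*I*sqrt(10)/4) = -80025*I*sqrt(10)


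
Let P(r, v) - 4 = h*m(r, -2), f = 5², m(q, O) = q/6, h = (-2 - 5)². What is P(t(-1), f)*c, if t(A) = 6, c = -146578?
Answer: -7768634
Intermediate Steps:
h = 49 (h = (-7)² = 49)
m(q, O) = q/6 (m(q, O) = q*(⅙) = q/6)
f = 25
P(r, v) = 4 + 49*r/6 (P(r, v) = 4 + 49*(r/6) = 4 + 49*r/6)
P(t(-1), f)*c = (4 + (49/6)*6)*(-146578) = (4 + 49)*(-146578) = 53*(-146578) = -7768634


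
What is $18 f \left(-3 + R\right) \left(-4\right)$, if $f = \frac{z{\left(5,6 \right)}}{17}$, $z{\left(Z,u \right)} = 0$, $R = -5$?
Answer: $0$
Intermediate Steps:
$f = 0$ ($f = \frac{0}{17} = 0 \cdot \frac{1}{17} = 0$)
$18 f \left(-3 + R\right) \left(-4\right) = 18 \cdot 0 \left(-3 - 5\right) \left(-4\right) = 0 \left(\left(-8\right) \left(-4\right)\right) = 0 \cdot 32 = 0$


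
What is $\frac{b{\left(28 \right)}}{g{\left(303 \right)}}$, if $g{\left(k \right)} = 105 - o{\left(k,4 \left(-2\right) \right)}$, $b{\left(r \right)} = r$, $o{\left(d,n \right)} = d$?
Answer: $- \frac{14}{99} \approx -0.14141$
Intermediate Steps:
$g{\left(k \right)} = 105 - k$
$\frac{b{\left(28 \right)}}{g{\left(303 \right)}} = \frac{28}{105 - 303} = \frac{28}{-198} = 28 \left(- \frac{1}{198}\right) = - \frac{14}{99}$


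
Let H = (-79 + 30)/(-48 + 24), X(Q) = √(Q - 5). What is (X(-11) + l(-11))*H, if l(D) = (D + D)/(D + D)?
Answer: 49/24 + 49*I/6 ≈ 2.0417 + 8.1667*I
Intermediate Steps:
l(D) = 1 (l(D) = (2*D)/((2*D)) = (2*D)*(1/(2*D)) = 1)
X(Q) = √(-5 + Q)
H = 49/24 (H = -49/(-24) = -49*(-1/24) = 49/24 ≈ 2.0417)
(X(-11) + l(-11))*H = (√(-5 - 11) + 1)*(49/24) = (√(-16) + 1)*(49/24) = (4*I + 1)*(49/24) = (1 + 4*I)*(49/24) = 49/24 + 49*I/6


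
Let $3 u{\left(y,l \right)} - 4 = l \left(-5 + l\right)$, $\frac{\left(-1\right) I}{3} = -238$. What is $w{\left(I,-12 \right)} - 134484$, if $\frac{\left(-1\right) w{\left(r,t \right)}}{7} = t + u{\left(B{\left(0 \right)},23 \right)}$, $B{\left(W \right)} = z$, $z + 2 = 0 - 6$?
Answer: $- \frac{406126}{3} \approx -1.3538 \cdot 10^{5}$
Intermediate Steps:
$I = 714$ ($I = \left(-3\right) \left(-238\right) = 714$)
$z = -8$ ($z = -2 + \left(0 - 6\right) = -2 - 6 = -8$)
$B{\left(W \right)} = -8$
$u{\left(y,l \right)} = \frac{4}{3} + \frac{l \left(-5 + l\right)}{3}$
$w{\left(r,t \right)} = - \frac{2926}{3} - 7 t$ ($w{\left(r,t \right)} = - 7 \left(t + \left(\frac{4}{3} - \frac{115}{3} + \frac{23^{2}}{3}\right)\right) = - 7 \left(t + \left(\frac{4}{3} - \frac{115}{3} + \frac{1}{3} \cdot 529\right)\right) = - 7 \left(t + \left(\frac{4}{3} - \frac{115}{3} + \frac{529}{3}\right)\right) = - 7 \left(t + \frac{418}{3}\right) = - 7 \left(\frac{418}{3} + t\right) = - \frac{2926}{3} - 7 t$)
$w{\left(I,-12 \right)} - 134484 = \left(- \frac{2926}{3} - -84\right) - 134484 = \left(- \frac{2926}{3} + 84\right) - 134484 = - \frac{2674}{3} - 134484 = - \frac{406126}{3}$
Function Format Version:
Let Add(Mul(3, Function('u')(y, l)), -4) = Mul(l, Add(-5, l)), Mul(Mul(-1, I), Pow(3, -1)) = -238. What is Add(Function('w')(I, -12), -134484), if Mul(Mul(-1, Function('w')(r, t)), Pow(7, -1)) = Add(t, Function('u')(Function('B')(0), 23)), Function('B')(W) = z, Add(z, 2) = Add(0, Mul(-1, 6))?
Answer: Rational(-406126, 3) ≈ -1.3538e+5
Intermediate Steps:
I = 714 (I = Mul(-3, -238) = 714)
z = -8 (z = Add(-2, Add(0, Mul(-1, 6))) = Add(-2, Add(0, -6)) = Add(-2, -6) = -8)
Function('B')(W) = -8
Function('u')(y, l) = Add(Rational(4, 3), Mul(Rational(1, 3), l, Add(-5, l))) (Function('u')(y, l) = Add(Rational(4, 3), Mul(Rational(1, 3), Mul(l, Add(-5, l)))) = Add(Rational(4, 3), Mul(Rational(1, 3), l, Add(-5, l))))
Function('w')(r, t) = Add(Rational(-2926, 3), Mul(-7, t)) (Function('w')(r, t) = Mul(-7, Add(t, Add(Rational(4, 3), Mul(Rational(-5, 3), 23), Mul(Rational(1, 3), Pow(23, 2))))) = Mul(-7, Add(t, Add(Rational(4, 3), Rational(-115, 3), Mul(Rational(1, 3), 529)))) = Mul(-7, Add(t, Add(Rational(4, 3), Rational(-115, 3), Rational(529, 3)))) = Mul(-7, Add(t, Rational(418, 3))) = Mul(-7, Add(Rational(418, 3), t)) = Add(Rational(-2926, 3), Mul(-7, t)))
Add(Function('w')(I, -12), -134484) = Add(Add(Rational(-2926, 3), Mul(-7, -12)), -134484) = Add(Add(Rational(-2926, 3), 84), -134484) = Add(Rational(-2674, 3), -134484) = Rational(-406126, 3)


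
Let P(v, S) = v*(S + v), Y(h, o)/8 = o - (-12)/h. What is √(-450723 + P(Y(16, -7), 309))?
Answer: I*√463673 ≈ 680.94*I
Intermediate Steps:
Y(h, o) = 8*o + 96/h (Y(h, o) = 8*(o - (-12)/h) = 8*(o + 12/h) = 8*o + 96/h)
√(-450723 + P(Y(16, -7), 309)) = √(-450723 + (8*(-7) + 96/16)*(309 + (8*(-7) + 96/16))) = √(-450723 + (-56 + 96*(1/16))*(309 + (-56 + 96*(1/16)))) = √(-450723 + (-56 + 6)*(309 + (-56 + 6))) = √(-450723 - 50*(309 - 50)) = √(-450723 - 50*259) = √(-450723 - 12950) = √(-463673) = I*√463673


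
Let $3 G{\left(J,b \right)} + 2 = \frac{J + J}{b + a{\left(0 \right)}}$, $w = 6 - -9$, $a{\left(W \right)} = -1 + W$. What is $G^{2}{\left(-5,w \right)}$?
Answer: $\frac{361}{441} \approx 0.81859$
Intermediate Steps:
$w = 15$ ($w = 6 + 9 = 15$)
$G{\left(J,b \right)} = - \frac{2}{3} + \frac{2 J}{3 \left(-1 + b\right)}$ ($G{\left(J,b \right)} = - \frac{2}{3} + \frac{\left(J + J\right) \frac{1}{b + \left(-1 + 0\right)}}{3} = - \frac{2}{3} + \frac{2 J \frac{1}{b - 1}}{3} = - \frac{2}{3} + \frac{2 J \frac{1}{-1 + b}}{3} = - \frac{2}{3} + \frac{2 J}{3 \left(-1 + b\right)}$)
$G^{2}{\left(-5,w \right)} = \left(\frac{2 \left(1 - 5 - 15\right)}{3 \left(-1 + 15\right)}\right)^{2} = \left(\frac{2 \left(1 - 5 - 15\right)}{3 \cdot 14}\right)^{2} = \left(\frac{2}{3} \cdot \frac{1}{14} \left(-19\right)\right)^{2} = \left(- \frac{19}{21}\right)^{2} = \frac{361}{441}$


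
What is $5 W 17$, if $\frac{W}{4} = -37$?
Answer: $-12580$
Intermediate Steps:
$W = -148$ ($W = 4 \left(-37\right) = -148$)
$5 W 17 = 5 \left(-148\right) 17 = \left(-740\right) 17 = -12580$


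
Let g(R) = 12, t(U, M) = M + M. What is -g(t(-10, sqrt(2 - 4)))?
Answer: -12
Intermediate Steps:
t(U, M) = 2*M
-g(t(-10, sqrt(2 - 4))) = -1*12 = -12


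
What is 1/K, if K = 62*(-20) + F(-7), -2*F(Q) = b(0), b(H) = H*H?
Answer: -1/1240 ≈ -0.00080645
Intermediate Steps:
b(H) = H²
F(Q) = 0 (F(Q) = -½*0² = -½*0 = 0)
K = -1240 (K = 62*(-20) + 0 = -1240 + 0 = -1240)
1/K = 1/(-1240) = -1/1240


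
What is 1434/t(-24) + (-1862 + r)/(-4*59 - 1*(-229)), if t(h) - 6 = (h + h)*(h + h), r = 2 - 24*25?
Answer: 135539/385 ≈ 352.05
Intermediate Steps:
r = -598 (r = 2 - 600 = -598)
t(h) = 6 + 4*h² (t(h) = 6 + (h + h)*(h + h) = 6 + (2*h)*(2*h) = 6 + 4*h²)
1434/t(-24) + (-1862 + r)/(-4*59 - 1*(-229)) = 1434/(6 + 4*(-24)²) + (-1862 - 598)/(-4*59 - 1*(-229)) = 1434/(6 + 4*576) - 2460/(-236 + 229) = 1434/(6 + 2304) - 2460/(-7) = 1434/2310 - 2460*(-⅐) = 1434*(1/2310) + 2460/7 = 239/385 + 2460/7 = 135539/385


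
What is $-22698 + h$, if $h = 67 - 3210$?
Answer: $-25841$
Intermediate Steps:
$h = -3143$ ($h = 67 - 3210 = -3143$)
$-22698 + h = -22698 - 3143 = -25841$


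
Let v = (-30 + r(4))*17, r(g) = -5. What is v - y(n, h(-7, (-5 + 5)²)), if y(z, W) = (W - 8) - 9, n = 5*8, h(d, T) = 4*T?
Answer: -578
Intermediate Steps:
n = 40
y(z, W) = -17 + W (y(z, W) = (-8 + W) - 9 = -17 + W)
v = -595 (v = (-30 - 5)*17 = -35*17 = -595)
v - y(n, h(-7, (-5 + 5)²)) = -595 - (-17 + 4*(-5 + 5)²) = -595 - (-17 + 4*0²) = -595 - (-17 + 4*0) = -595 - (-17 + 0) = -595 - 1*(-17) = -595 + 17 = -578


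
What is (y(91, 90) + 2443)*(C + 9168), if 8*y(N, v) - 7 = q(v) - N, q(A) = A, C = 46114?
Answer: 270190775/2 ≈ 1.3510e+8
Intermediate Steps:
y(N, v) = 7/8 - N/8 + v/8 (y(N, v) = 7/8 + (v - N)/8 = 7/8 + (-N/8 + v/8) = 7/8 - N/8 + v/8)
(y(91, 90) + 2443)*(C + 9168) = ((7/8 - 1/8*91 + (1/8)*90) + 2443)*(46114 + 9168) = ((7/8 - 91/8 + 45/4) + 2443)*55282 = (3/4 + 2443)*55282 = (9775/4)*55282 = 270190775/2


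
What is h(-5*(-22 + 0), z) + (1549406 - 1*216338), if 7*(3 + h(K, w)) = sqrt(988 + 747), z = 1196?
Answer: 1333065 + sqrt(1735)/7 ≈ 1.3331e+6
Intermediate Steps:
h(K, w) = -3 + sqrt(1735)/7 (h(K, w) = -3 + sqrt(988 + 747)/7 = -3 + sqrt(1735)/7)
h(-5*(-22 + 0), z) + (1549406 - 1*216338) = (-3 + sqrt(1735)/7) + (1549406 - 1*216338) = (-3 + sqrt(1735)/7) + (1549406 - 216338) = (-3 + sqrt(1735)/7) + 1333068 = 1333065 + sqrt(1735)/7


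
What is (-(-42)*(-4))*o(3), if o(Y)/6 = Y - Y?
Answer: 0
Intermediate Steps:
o(Y) = 0 (o(Y) = 6*(Y - Y) = 6*0 = 0)
(-(-42)*(-4))*o(3) = -(-42)*(-4)*0 = -21*8*0 = -168*0 = 0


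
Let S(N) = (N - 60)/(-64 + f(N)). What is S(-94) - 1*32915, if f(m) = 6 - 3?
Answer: -2007661/61 ≈ -32913.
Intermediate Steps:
f(m) = 3
S(N) = 60/61 - N/61 (S(N) = (N - 60)/(-64 + 3) = (-60 + N)/(-61) = (-60 + N)*(-1/61) = 60/61 - N/61)
S(-94) - 1*32915 = (60/61 - 1/61*(-94)) - 1*32915 = (60/61 + 94/61) - 32915 = 154/61 - 32915 = -2007661/61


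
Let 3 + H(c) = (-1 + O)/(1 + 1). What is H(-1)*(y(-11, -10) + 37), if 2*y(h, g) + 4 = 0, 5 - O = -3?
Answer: 35/2 ≈ 17.500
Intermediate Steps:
O = 8 (O = 5 - 1*(-3) = 5 + 3 = 8)
H(c) = 1/2 (H(c) = -3 + (-1 + 8)/(1 + 1) = -3 + 7/2 = 1/2)
y(h, g) = -2 (y(h, g) = -2 + (1/2)*0 = -2 + 0 = -2)
H(-1)*(y(-11, -10) + 37) = (-2 + 37)/2 = (1/2)*35 = 35/2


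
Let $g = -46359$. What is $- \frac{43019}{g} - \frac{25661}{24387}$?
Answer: $- \frac{46837982}{376852311} \approx -0.12429$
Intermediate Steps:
$- \frac{43019}{g} - \frac{25661}{24387} = - \frac{43019}{-46359} - \frac{25661}{24387} = \left(-43019\right) \left(- \frac{1}{46359}\right) - \frac{25661}{24387} = \frac{43019}{46359} - \frac{25661}{24387} = - \frac{46837982}{376852311}$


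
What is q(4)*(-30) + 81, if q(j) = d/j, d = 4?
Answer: 51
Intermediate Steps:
q(j) = 4/j
q(4)*(-30) + 81 = (4/4)*(-30) + 81 = (4*(¼))*(-30) + 81 = 1*(-30) + 81 = -30 + 81 = 51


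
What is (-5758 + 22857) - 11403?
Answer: 5696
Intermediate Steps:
(-5758 + 22857) - 11403 = 17099 - 11403 = 5696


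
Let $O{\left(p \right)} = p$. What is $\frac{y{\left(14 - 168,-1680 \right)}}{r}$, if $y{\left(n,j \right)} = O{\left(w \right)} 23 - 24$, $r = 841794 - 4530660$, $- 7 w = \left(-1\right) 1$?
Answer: $\frac{145}{25822062} \approx 5.6154 \cdot 10^{-6}$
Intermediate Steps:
$w = \frac{1}{7}$ ($w = - \frac{\left(-1\right) 1}{7} = \left(- \frac{1}{7}\right) \left(-1\right) = \frac{1}{7} \approx 0.14286$)
$r = -3688866$
$y{\left(n,j \right)} = - \frac{145}{7}$ ($y{\left(n,j \right)} = \frac{1}{7} \cdot 23 - 24 = \frac{23}{7} - 24 = - \frac{145}{7}$)
$\frac{y{\left(14 - 168,-1680 \right)}}{r} = - \frac{145}{7 \left(-3688866\right)} = \left(- \frac{145}{7}\right) \left(- \frac{1}{3688866}\right) = \frac{145}{25822062}$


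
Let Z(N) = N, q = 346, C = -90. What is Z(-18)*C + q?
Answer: 1966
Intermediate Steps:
Z(-18)*C + q = -18*(-90) + 346 = 1620 + 346 = 1966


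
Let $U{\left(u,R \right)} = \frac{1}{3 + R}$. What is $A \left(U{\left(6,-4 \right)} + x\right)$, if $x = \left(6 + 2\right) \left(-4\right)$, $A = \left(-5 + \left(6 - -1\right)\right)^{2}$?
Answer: $-132$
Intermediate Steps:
$A = 4$ ($A = \left(-5 + \left(6 + 1\right)\right)^{2} = \left(-5 + 7\right)^{2} = 2^{2} = 4$)
$x = -32$ ($x = 8 \left(-4\right) = -32$)
$A \left(U{\left(6,-4 \right)} + x\right) = 4 \left(\frac{1}{3 - 4} - 32\right) = 4 \left(\frac{1}{-1} - 32\right) = 4 \left(-1 - 32\right) = 4 \left(-33\right) = -132$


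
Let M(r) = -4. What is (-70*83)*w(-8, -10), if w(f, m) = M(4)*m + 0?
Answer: -232400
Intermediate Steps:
w(f, m) = -4*m (w(f, m) = -4*m + 0 = -4*m)
(-70*83)*w(-8, -10) = (-70*83)*(-4*(-10)) = -5810*40 = -232400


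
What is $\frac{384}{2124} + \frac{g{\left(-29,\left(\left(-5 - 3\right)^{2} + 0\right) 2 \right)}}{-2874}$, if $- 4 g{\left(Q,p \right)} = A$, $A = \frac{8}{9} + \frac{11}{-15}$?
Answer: $\frac{5518493}{30521880} \approx 0.1808$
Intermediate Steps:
$A = \frac{7}{45}$ ($A = 8 \cdot \frac{1}{9} + 11 \left(- \frac{1}{15}\right) = \frac{8}{9} - \frac{11}{15} = \frac{7}{45} \approx 0.15556$)
$g{\left(Q,p \right)} = - \frac{7}{180}$ ($g{\left(Q,p \right)} = \left(- \frac{1}{4}\right) \frac{7}{45} = - \frac{7}{180}$)
$\frac{384}{2124} + \frac{g{\left(-29,\left(\left(-5 - 3\right)^{2} + 0\right) 2 \right)}}{-2874} = \frac{384}{2124} - \frac{7}{180 \left(-2874\right)} = 384 \cdot \frac{1}{2124} - - \frac{7}{517320} = \frac{32}{177} + \frac{7}{517320} = \frac{5518493}{30521880}$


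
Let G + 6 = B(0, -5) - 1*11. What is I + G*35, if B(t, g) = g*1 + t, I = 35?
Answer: -735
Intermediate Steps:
B(t, g) = g + t
G = -22 (G = -6 + ((-5 + 0) - 1*11) = -6 + (-5 - 11) = -6 - 16 = -22)
I + G*35 = 35 - 22*35 = 35 - 770 = -735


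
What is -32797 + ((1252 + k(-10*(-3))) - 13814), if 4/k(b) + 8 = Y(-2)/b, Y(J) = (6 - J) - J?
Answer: -1043269/23 ≈ -45360.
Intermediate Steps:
Y(J) = 6 - 2*J
k(b) = 4/(-8 + 10/b) (k(b) = 4/(-8 + (6 - 2*(-2))/b) = 4/(-8 + (6 + 4)/b) = 4/(-8 + 10/b))
-32797 + ((1252 + k(-10*(-3))) - 13814) = -32797 + ((1252 - 2*(-10*(-3))/(-5 + 4*(-10*(-3)))) - 13814) = -32797 + ((1252 - 2*30/(-5 + 4*30)) - 13814) = -32797 + ((1252 - 2*30/(-5 + 120)) - 13814) = -32797 + ((1252 - 2*30/115) - 13814) = -32797 + ((1252 - 2*30*1/115) - 13814) = -32797 + ((1252 - 12/23) - 13814) = -32797 + (28784/23 - 13814) = -32797 - 288938/23 = -1043269/23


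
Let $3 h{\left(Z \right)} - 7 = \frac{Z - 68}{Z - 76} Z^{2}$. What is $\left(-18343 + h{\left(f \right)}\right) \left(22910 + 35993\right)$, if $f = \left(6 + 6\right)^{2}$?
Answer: $- \frac{31889495170}{51} \approx -6.2528 \cdot 10^{8}$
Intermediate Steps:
$f = 144$ ($f = 12^{2} = 144$)
$h{\left(Z \right)} = \frac{7}{3} + \frac{Z^{2} \left(-68 + Z\right)}{3 \left(-76 + Z\right)}$ ($h{\left(Z \right)} = \frac{7}{3} + \frac{\frac{Z - 68}{Z - 76} Z^{2}}{3} = \frac{7}{3} + \frac{\frac{-68 + Z}{-76 + Z} Z^{2}}{3} = \frac{7}{3} + \frac{Z^{2} \frac{1}{-76 + Z} \left(-68 + Z\right)}{3} = \frac{7}{3} + \frac{Z^{2} \left(-68 + Z\right)}{3 \left(-76 + Z\right)}$)
$\left(-18343 + h{\left(f \right)}\right) \left(22910 + 35993\right) = \left(-18343 + \frac{-532 + 144^{3} - 68 \cdot 144^{2} + 7 \cdot 144}{3 \left(-76 + 144\right)}\right) \left(22910 + 35993\right) = \left(-18343 + \frac{-532 + 2985984 - 1410048 + 1008}{3 \cdot 68}\right) 58903 = \left(-18343 + \frac{1}{3} \cdot \frac{1}{68} \left(-532 + 2985984 - 1410048 + 1008\right)\right) 58903 = \left(-18343 + \frac{1}{3} \cdot \frac{1}{68} \cdot 1576412\right) 58903 = \left(-18343 + \frac{394103}{51}\right) 58903 = \left(- \frac{541390}{51}\right) 58903 = - \frac{31889495170}{51}$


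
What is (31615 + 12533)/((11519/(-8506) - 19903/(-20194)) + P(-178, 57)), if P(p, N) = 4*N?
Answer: 947913650034/4887534703 ≈ 193.95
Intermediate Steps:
(31615 + 12533)/((11519/(-8506) - 19903/(-20194)) + P(-178, 57)) = (31615 + 12533)/((11519/(-8506) - 19903/(-20194)) + 4*57) = 44148/((11519*(-1/8506) - 19903*(-1/20194)) + 228) = 44148/((-11519/8506 + 19903/20194) + 228) = 44148/(-15829942/42942541 + 228) = 44148/(9775069406/42942541) = 44148*(42942541/9775069406) = 947913650034/4887534703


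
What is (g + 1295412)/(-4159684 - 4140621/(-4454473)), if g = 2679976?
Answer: -17708258510524/18529195925911 ≈ -0.95570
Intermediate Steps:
(g + 1295412)/(-4159684 - 4140621/(-4454473)) = (2679976 + 1295412)/(-4159684 - 4140621/(-4454473)) = 3975388/(-4159684 - 4140621*(-1/4454473)) = 3975388/(-4159684 + 4140621/4454473) = 3975388/(-18529195925911/4454473) = 3975388*(-4454473/18529195925911) = -17708258510524/18529195925911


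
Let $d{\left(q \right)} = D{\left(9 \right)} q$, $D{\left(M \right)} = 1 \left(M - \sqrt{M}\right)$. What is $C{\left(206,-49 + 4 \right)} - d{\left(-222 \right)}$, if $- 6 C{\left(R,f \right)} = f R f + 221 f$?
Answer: $- \frac{133071}{2} \approx -66536.0$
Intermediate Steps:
$C{\left(R,f \right)} = - \frac{221 f}{6} - \frac{R f^{2}}{6}$ ($C{\left(R,f \right)} = - \frac{f R f + 221 f}{6} = - \frac{R f f + 221 f}{6} = - \frac{R f^{2} + 221 f}{6} = - \frac{221 f + R f^{2}}{6} = - \frac{221 f}{6} - \frac{R f^{2}}{6}$)
$D{\left(M \right)} = M - \sqrt{M}$
$d{\left(q \right)} = 6 q$ ($d{\left(q \right)} = \left(9 - \sqrt{9}\right) q = \left(9 - 3\right) q = 6 q$)
$C{\left(206,-49 + 4 \right)} - d{\left(-222 \right)} = - \frac{\left(-49 + 4\right) \left(221 + 206 \left(-49 + 4\right)\right)}{6} - 6 \left(-222\right) = \left(- \frac{1}{6}\right) \left(-45\right) \left(221 + 206 \left(-45\right)\right) - -1332 = \left(- \frac{1}{6}\right) \left(-45\right) \left(221 - 9270\right) + 1332 = \left(- \frac{1}{6}\right) \left(-45\right) \left(-9049\right) + 1332 = - \frac{135735}{2} + 1332 = - \frac{133071}{2}$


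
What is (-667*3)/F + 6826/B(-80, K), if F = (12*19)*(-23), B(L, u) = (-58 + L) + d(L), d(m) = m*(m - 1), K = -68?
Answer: 351347/240996 ≈ 1.4579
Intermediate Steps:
d(m) = m*(-1 + m)
B(L, u) = -58 + L + L*(-1 + L) (B(L, u) = (-58 + L) + L*(-1 + L) = -58 + L + L*(-1 + L))
F = -5244 (F = 228*(-23) = -5244)
(-667*3)/F + 6826/B(-80, K) = -667*3/(-5244) + 6826/(-58 + (-80)**2) = -2001*(-1/5244) + 6826/(-58 + 6400) = 29/76 + 6826/6342 = 29/76 + 6826*(1/6342) = 29/76 + 3413/3171 = 351347/240996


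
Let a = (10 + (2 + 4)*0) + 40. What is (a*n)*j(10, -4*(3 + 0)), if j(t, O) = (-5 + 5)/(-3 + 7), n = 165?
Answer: 0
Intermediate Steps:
j(t, O) = 0 (j(t, O) = 0/4 = 0*(¼) = 0)
a = 50 (a = (10 + 6*0) + 40 = (10 + 0) + 40 = 10 + 40 = 50)
(a*n)*j(10, -4*(3 + 0)) = (50*165)*0 = 8250*0 = 0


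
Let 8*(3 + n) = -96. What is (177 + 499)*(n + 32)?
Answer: 11492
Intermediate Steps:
n = -15 (n = -3 + (1/8)*(-96) = -3 - 12 = -15)
(177 + 499)*(n + 32) = (177 + 499)*(-15 + 32) = 676*17 = 11492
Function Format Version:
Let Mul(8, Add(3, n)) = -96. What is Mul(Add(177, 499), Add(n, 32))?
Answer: 11492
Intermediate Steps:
n = -15 (n = Add(-3, Mul(Rational(1, 8), -96)) = Add(-3, -12) = -15)
Mul(Add(177, 499), Add(n, 32)) = Mul(Add(177, 499), Add(-15, 32)) = Mul(676, 17) = 11492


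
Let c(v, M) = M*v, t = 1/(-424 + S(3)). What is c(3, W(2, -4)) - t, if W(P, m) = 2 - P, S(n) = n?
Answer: 1/421 ≈ 0.0023753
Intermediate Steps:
t = -1/421 (t = 1/(-424 + 3) = 1/(-421) = -1/421 ≈ -0.0023753)
c(3, W(2, -4)) - t = (2 - 1*2)*3 - 1*(-1/421) = (2 - 2)*3 + 1/421 = 0*3 + 1/421 = 0 + 1/421 = 1/421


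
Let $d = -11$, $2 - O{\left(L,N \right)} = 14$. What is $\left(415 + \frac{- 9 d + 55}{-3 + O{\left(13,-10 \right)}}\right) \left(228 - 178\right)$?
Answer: $\frac{60710}{3} \approx 20237.0$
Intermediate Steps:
$O{\left(L,N \right)} = -12$ ($O{\left(L,N \right)} = 2 - 14 = -12$)
$\left(415 + \frac{- 9 d + 55}{-3 + O{\left(13,-10 \right)}}\right) \left(228 - 178\right) = \left(415 + \frac{\left(-9\right) \left(-11\right) + 55}{-3 - 12}\right) \left(228 - 178\right) = \left(415 + \frac{99 + 55}{-15}\right) \left(228 - 178\right) = \left(415 + 154 \left(- \frac{1}{15}\right)\right) \left(228 - 178\right) = \left(415 - \frac{154}{15}\right) 50 = \frac{6071}{15} \cdot 50 = \frac{60710}{3}$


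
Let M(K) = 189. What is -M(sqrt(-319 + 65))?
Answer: -189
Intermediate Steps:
-M(sqrt(-319 + 65)) = -1*189 = -189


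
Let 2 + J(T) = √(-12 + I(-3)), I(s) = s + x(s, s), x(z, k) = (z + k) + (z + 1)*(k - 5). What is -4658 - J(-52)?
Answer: -4656 - I*√5 ≈ -4656.0 - 2.2361*I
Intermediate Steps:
x(z, k) = k + z + (1 + z)*(-5 + k) (x(z, k) = (k + z) + (1 + z)*(-5 + k) = k + z + (1 + z)*(-5 + k))
I(s) = -5 + s² - s (I(s) = s + (-5 - 4*s + 2*s + s*s) = s + (-5 - 4*s + 2*s + s²) = s + (-5 + s² - 2*s) = -5 + s² - s)
J(T) = -2 + I*√5 (J(T) = -2 + √(-12 + (-5 + (-3)² - 1*(-3))) = -2 + √(-12 + (-5 + 9 + 3)) = -2 + √(-12 + 7) = -2 + √(-5) = -2 + I*√5)
-4658 - J(-52) = -4658 - (-2 + I*√5) = -4658 + (2 - I*√5) = -4656 - I*√5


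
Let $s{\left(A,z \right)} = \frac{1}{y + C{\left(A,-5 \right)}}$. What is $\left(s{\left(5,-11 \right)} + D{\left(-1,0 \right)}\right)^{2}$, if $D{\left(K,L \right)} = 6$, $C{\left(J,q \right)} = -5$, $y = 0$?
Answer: $\frac{841}{25} \approx 33.64$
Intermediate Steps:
$s{\left(A,z \right)} = - \frac{1}{5}$ ($s{\left(A,z \right)} = \frac{1}{0 - 5} = \frac{1}{-5} = - \frac{1}{5}$)
$\left(s{\left(5,-11 \right)} + D{\left(-1,0 \right)}\right)^{2} = \left(- \frac{1}{5} + 6\right)^{2} = \left(\frac{29}{5}\right)^{2} = \frac{841}{25}$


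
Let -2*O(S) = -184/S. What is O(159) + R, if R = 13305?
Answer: 2115587/159 ≈ 13306.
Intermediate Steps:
O(S) = 92/S (O(S) = -(-92)/S = 92/S)
O(159) + R = 92/159 + 13305 = 2115587/159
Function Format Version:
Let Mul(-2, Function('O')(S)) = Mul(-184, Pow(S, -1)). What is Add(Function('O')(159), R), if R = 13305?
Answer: Rational(2115587, 159) ≈ 13306.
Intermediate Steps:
Function('O')(S) = Mul(92, Pow(S, -1)) (Function('O')(S) = Mul(Rational(-1, 2), Mul(-184, Pow(S, -1))) = Mul(92, Pow(S, -1)))
Add(Function('O')(159), R) = Add(Mul(92, Pow(159, -1)), 13305) = Add(Mul(92, Rational(1, 159)), 13305) = Add(Rational(92, 159), 13305) = Rational(2115587, 159)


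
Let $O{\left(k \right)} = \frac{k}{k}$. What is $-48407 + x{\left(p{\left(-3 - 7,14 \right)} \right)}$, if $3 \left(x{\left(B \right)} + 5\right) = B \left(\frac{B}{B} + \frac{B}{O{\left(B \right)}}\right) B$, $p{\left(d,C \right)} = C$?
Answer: $-47432$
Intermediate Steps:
$O{\left(k \right)} = 1$
$x{\left(B \right)} = -5 + \frac{B^{2} \left(1 + B\right)}{3}$ ($x{\left(B \right)} = -5 + \frac{B \left(\frac{B}{B} + \frac{B}{1}\right) B}{3} = -5 + \frac{B \left(1 + B 1\right) B}{3} = -5 + \frac{B \left(1 + B\right) B}{3} = -5 + \frac{B^{2} \left(1 + B\right)}{3}$)
$-48407 + x{\left(p{\left(-3 - 7,14 \right)} \right)} = -48407 + \left(-5 + \frac{14^{2}}{3} + \frac{14^{3}}{3}\right) = -48407 + \left(-5 + \frac{1}{3} \cdot 196 + \frac{1}{3} \cdot 2744\right) = -48407 + \left(-5 + \frac{196}{3} + \frac{2744}{3}\right) = -48407 + 975 = -47432$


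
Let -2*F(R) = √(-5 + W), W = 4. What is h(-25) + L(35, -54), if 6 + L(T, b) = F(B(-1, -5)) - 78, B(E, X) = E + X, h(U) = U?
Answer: -109 - I/2 ≈ -109.0 - 0.5*I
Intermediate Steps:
F(R) = -I/2 (F(R) = -√(-5 + 4)/2 = -I/2)
L(T, b) = -84 - I/2 (L(T, b) = -6 + (-I/2 - 78) = -6 + (-78 - I/2) = -84 - I/2)
h(-25) + L(35, -54) = -25 + (-84 - I/2) = -109 - I/2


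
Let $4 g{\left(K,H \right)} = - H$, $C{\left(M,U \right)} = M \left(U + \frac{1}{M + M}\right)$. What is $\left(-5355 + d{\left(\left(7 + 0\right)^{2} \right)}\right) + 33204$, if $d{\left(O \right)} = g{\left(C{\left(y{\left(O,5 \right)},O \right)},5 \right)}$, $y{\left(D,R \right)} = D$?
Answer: $\frac{111391}{4} \approx 27848.0$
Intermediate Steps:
$C{\left(M,U \right)} = M \left(U + \frac{1}{2 M}\right)$
$g{\left(K,H \right)} = - \frac{H}{4}$ ($g{\left(K,H \right)} = \frac{\left(-1\right) H}{4} = - \frac{H}{4}$)
$d{\left(O \right)} = - \frac{5}{4}$ ($d{\left(O \right)} = \left(- \frac{1}{4}\right) 5 = - \frac{5}{4}$)
$\left(-5355 + d{\left(\left(7 + 0\right)^{2} \right)}\right) + 33204 = \left(-5355 - \frac{5}{4}\right) + 33204 = - \frac{21425}{4} + 33204 = \frac{111391}{4}$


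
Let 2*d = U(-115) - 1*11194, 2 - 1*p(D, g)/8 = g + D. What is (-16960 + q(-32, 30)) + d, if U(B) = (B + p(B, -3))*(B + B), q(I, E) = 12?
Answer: -119720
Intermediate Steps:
p(D, g) = 16 - 8*D - 8*g (p(D, g) = 16 - 8*(g + D) = 16 - 8*(D + g) = 16 + (-8*D - 8*g) = 16 - 8*D - 8*g)
U(B) = 2*B*(40 - 7*B) (U(B) = (B + (16 - 8*B - 8*(-3)))*(B + B) = (B + (16 - 8*B + 24))*(2*B) = (B + (40 - 8*B))*(2*B) = (40 - 7*B)*(2*B) = 2*B*(40 - 7*B))
d = -102772 (d = (2*(-115)*(40 - 7*(-115)) - 1*11194)/2 = (2*(-115)*(40 + 805) - 11194)/2 = (2*(-115)*845 - 11194)/2 = (-194350 - 11194)/2 = (1/2)*(-205544) = -102772)
(-16960 + q(-32, 30)) + d = (-16960 + 12) - 102772 = -16948 - 102772 = -119720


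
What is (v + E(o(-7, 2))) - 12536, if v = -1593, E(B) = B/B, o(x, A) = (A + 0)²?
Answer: -14128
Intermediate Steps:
o(x, A) = A²
E(B) = 1
(v + E(o(-7, 2))) - 12536 = (-1593 + 1) - 12536 = -1592 - 12536 = -14128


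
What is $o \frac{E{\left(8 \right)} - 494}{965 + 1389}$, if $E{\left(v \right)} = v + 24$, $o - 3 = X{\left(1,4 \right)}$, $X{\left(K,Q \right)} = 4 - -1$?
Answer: $- \frac{168}{107} \approx -1.5701$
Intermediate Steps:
$X{\left(K,Q \right)} = 5$ ($X{\left(K,Q \right)} = 4 + 1 = 5$)
$o = 8$ ($o = 3 + 5 = 8$)
$E{\left(v \right)} = 24 + v$
$o \frac{E{\left(8 \right)} - 494}{965 + 1389} = 8 \frac{\left(24 + 8\right) - 494}{965 + 1389} = 8 \frac{32 - 494}{2354} = 8 \left(\left(-462\right) \frac{1}{2354}\right) = 8 \left(- \frac{21}{107}\right) = - \frac{168}{107}$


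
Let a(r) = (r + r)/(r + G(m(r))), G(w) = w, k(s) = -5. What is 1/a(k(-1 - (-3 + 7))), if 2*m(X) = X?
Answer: ¾ ≈ 0.75000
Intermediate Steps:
m(X) = X/2
a(r) = 4/3 (a(r) = (r + r)/(r + r/2) = (2*r)/((3*r/2)) = (2*r)*(2/(3*r)) = 4/3)
1/a(k(-1 - (-3 + 7))) = 1/(4/3) = ¾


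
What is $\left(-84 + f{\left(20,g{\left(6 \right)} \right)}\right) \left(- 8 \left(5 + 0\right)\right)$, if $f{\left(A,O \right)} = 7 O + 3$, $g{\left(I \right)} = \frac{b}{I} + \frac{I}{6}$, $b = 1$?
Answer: $\frac{8740}{3} \approx 2913.3$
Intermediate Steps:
$g{\left(I \right)} = \frac{1}{I} + \frac{I}{6}$ ($g{\left(I \right)} = 1 \frac{1}{I} + \frac{I}{6} = \frac{1}{I} + I \frac{1}{6} = \frac{1}{I} + \frac{I}{6}$)
$f{\left(A,O \right)} = 3 + 7 O$
$\left(-84 + f{\left(20,g{\left(6 \right)} \right)}\right) \left(- 8 \left(5 + 0\right)\right) = \left(-84 + \left(3 + 7 \left(\frac{1}{6} + \frac{1}{6} \cdot 6\right)\right)\right) \left(- 8 \left(5 + 0\right)\right) = \left(-84 + \left(3 + 7 \left(\frac{1}{6} + 1\right)\right)\right) \left(\left(-8\right) 5\right) = \left(-84 + \left(3 + 7 \cdot \frac{7}{6}\right)\right) \left(-40\right) = \left(-84 + \left(3 + \frac{49}{6}\right)\right) \left(-40\right) = \left(-84 + \frac{67}{6}\right) \left(-40\right) = \left(- \frac{437}{6}\right) \left(-40\right) = \frac{8740}{3}$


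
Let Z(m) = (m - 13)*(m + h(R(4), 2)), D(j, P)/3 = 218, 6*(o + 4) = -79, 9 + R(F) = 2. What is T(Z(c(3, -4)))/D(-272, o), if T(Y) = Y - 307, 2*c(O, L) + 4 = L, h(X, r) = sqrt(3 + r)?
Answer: -239/654 - 17*sqrt(5)/654 ≈ -0.42357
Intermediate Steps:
R(F) = -7 (R(F) = -9 + 2 = -7)
o = -103/6 (o = -4 + (1/6)*(-79) = -4 - 79/6 = -103/6 ≈ -17.167)
c(O, L) = -2 + L/2
D(j, P) = 654 (D(j, P) = 3*218 = 654)
Z(m) = (-13 + m)*(m + sqrt(5)) (Z(m) = (m - 13)*(m + sqrt(3 + 2)) = (-13 + m)*(m + sqrt(5)))
T(Y) = -307 + Y
T(Z(c(3, -4)))/D(-272, o) = (-307 + ((-2 + (1/2)*(-4))**2 - 13*(-2 + (1/2)*(-4)) - 13*sqrt(5) + (-2 + (1/2)*(-4))*sqrt(5)))/654 = (-307 + ((-2 - 2)**2 - 13*(-2 - 2) - 13*sqrt(5) + (-2 - 2)*sqrt(5)))*(1/654) = (-307 + ((-4)**2 - 13*(-4) - 13*sqrt(5) - 4*sqrt(5)))*(1/654) = (-307 + (16 + 52 - 13*sqrt(5) - 4*sqrt(5)))*(1/654) = (-307 + (68 - 17*sqrt(5)))*(1/654) = (-239 - 17*sqrt(5))*(1/654) = -239/654 - 17*sqrt(5)/654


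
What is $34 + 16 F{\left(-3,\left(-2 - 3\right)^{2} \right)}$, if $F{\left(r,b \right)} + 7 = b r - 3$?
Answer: $-1326$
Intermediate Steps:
$F{\left(r,b \right)} = -10 + b r$ ($F{\left(r,b \right)} = -7 + \left(b r - 3\right) = -7 + \left(-3 + b r\right) = -10 + b r$)
$34 + 16 F{\left(-3,\left(-2 - 3\right)^{2} \right)} = 34 + 16 \left(-10 + \left(-2 - 3\right)^{2} \left(-3\right)\right) = 34 + 16 \left(-10 + \left(-5\right)^{2} \left(-3\right)\right) = 34 + 16 \left(-10 + 25 \left(-3\right)\right) = 34 + 16 \left(-10 - 75\right) = 34 + 16 \left(-85\right) = 34 - 1360 = -1326$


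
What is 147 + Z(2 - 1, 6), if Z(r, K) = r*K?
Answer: 153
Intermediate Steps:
Z(r, K) = K*r
147 + Z(2 - 1, 6) = 147 + 6*(2 - 1) = 147 + 6*1 = 147 + 6 = 153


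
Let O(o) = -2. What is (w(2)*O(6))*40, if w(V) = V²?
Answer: -320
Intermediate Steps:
(w(2)*O(6))*40 = (2²*(-2))*40 = (4*(-2))*40 = -8*40 = -320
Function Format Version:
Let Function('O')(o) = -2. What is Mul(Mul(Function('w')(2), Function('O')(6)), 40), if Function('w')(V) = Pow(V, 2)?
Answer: -320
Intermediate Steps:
Mul(Mul(Function('w')(2), Function('O')(6)), 40) = Mul(Mul(Pow(2, 2), -2), 40) = Mul(Mul(4, -2), 40) = Mul(-8, 40) = -320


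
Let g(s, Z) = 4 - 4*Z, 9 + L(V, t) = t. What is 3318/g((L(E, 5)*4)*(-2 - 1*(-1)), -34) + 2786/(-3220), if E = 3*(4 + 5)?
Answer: 2626/115 ≈ 22.835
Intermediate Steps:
E = 27 (E = 3*9 = 27)
L(V, t) = -9 + t
3318/g((L(E, 5)*4)*(-2 - 1*(-1)), -34) + 2786/(-3220) = 3318/(4 - 4*(-34)) + 2786/(-3220) = 3318/(4 + 136) + 2786*(-1/3220) = 3318/140 - 199/230 = 3318*(1/140) - 199/230 = 237/10 - 199/230 = 2626/115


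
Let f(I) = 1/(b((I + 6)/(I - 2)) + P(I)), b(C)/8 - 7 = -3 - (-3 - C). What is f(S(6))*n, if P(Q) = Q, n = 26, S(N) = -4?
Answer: 39/74 ≈ 0.52703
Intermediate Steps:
b(C) = 56 + 8*C (b(C) = 56 + 8*(-3 - (-3 - C)) = 56 + 8*(-3 + (3 + C)) = 56 + 8*C)
f(I) = 1/(56 + I + 8*(6 + I)/(-2 + I)) (f(I) = 1/((56 + 8*((I + 6)/(I - 2))) + I) = 1/((56 + 8*((6 + I)/(-2 + I))) + I) = 1/((56 + 8*(6 + I)/(-2 + I)) + I) = 1/(56 + I + 8*(6 + I)/(-2 + I)))
f(S(6))*n = ((-2 - 4)/(-64 + (-4)² + 62*(-4)))*26 = (-6/(-64 + 16 - 248))*26 = (-6/(-296))*26 = -1/296*(-6)*26 = (3/148)*26 = 39/74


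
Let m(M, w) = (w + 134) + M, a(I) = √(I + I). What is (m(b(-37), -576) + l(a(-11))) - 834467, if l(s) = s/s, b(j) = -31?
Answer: -834939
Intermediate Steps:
a(I) = √2*√I (a(I) = √(2*I) = √2*√I)
m(M, w) = 134 + M + w (m(M, w) = (134 + w) + M = 134 + M + w)
l(s) = 1
(m(b(-37), -576) + l(a(-11))) - 834467 = ((134 - 31 - 576) + 1) - 834467 = (-473 + 1) - 834467 = -472 - 834467 = -834939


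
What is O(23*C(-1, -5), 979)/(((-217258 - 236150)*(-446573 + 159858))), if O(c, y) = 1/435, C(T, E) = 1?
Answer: 1/56549510503200 ≈ 1.7684e-14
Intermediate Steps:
O(c, y) = 1/435
O(23*C(-1, -5), 979)/(((-217258 - 236150)*(-446573 + 159858))) = 1/(435*(((-217258 - 236150)*(-446573 + 159858)))) = 1/(435*((-453408*(-286715)))) = (1/435)/129998874720 = (1/435)*(1/129998874720) = 1/56549510503200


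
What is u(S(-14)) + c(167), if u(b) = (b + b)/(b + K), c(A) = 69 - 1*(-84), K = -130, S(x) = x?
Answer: 5515/36 ≈ 153.19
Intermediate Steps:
c(A) = 153 (c(A) = 69 + 84 = 153)
u(b) = 2*b/(-130 + b) (u(b) = (b + b)/(b - 130) = (2*b)/(-130 + b) = 2*b/(-130 + b))
u(S(-14)) + c(167) = 2*(-14)/(-130 - 14) + 153 = 2*(-14)/(-144) + 153 = 2*(-14)*(-1/144) + 153 = 7/36 + 153 = 5515/36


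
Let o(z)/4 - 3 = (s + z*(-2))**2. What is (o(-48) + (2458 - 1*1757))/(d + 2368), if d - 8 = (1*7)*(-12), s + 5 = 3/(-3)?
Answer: 33113/2292 ≈ 14.447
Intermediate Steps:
s = -6 (s = -5 + 3/(-3) = -5 + 3*(-1/3) = -5 - 1 = -6)
o(z) = 12 + 4*(-6 - 2*z)**2 (o(z) = 12 + 4*(-6 + z*(-2))**2 = 12 + 4*(-6 - 2*z)**2)
d = -76 (d = 8 + (1*7)*(-12) = 8 + 7*(-12) = 8 - 84 = -76)
(o(-48) + (2458 - 1*1757))/(d + 2368) = ((12 + 16*(3 - 48)**2) + (2458 - 1*1757))/(-76 + 2368) = ((12 + 16*(-45)**2) + (2458 - 1757))/2292 = ((12 + 16*2025) + 701)*(1/2292) = ((12 + 32400) + 701)*(1/2292) = (32412 + 701)*(1/2292) = 33113*(1/2292) = 33113/2292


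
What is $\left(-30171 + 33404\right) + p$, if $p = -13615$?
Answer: $-10382$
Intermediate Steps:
$\left(-30171 + 33404\right) + p = \left(-30171 + 33404\right) - 13615 = 3233 - 13615 = -10382$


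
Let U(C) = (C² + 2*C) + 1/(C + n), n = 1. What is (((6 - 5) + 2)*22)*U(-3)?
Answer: 165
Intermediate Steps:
U(C) = C² + 1/(1 + C) + 2*C (U(C) = (C² + 2*C) + 1/(C + 1) = (C² + 2*C) + 1/(1 + C) = C² + 1/(1 + C) + 2*C)
(((6 - 5) + 2)*22)*U(-3) = (((6 - 5) + 2)*22)*((1 + (-3)³ + 2*(-3) + 3*(-3)²)/(1 - 3)) = ((1 + 2)*22)*((1 - 27 - 6 + 3*9)/(-2)) = (3*22)*(-(1 - 27 - 6 + 27)/2) = 66*(-½*(-5)) = 66*(5/2) = 165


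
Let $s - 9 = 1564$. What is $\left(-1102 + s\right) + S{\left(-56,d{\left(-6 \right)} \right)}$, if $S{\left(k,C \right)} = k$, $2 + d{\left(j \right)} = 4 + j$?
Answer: $415$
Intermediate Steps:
$d{\left(j \right)} = 2 + j$ ($d{\left(j \right)} = -2 + \left(4 + j\right) = 2 + j$)
$s = 1573$ ($s = 9 + 1564 = 1573$)
$\left(-1102 + s\right) + S{\left(-56,d{\left(-6 \right)} \right)} = \left(-1102 + 1573\right) - 56 = 471 - 56 = 415$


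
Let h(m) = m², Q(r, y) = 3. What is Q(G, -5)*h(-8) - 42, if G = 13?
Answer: 150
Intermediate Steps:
Q(G, -5)*h(-8) - 42 = 3*(-8)² - 42 = 3*64 - 42 = 192 - 42 = 150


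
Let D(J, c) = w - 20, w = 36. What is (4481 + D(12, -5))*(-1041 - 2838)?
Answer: -17443863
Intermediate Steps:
D(J, c) = 16 (D(J, c) = 36 - 20 = 16)
(4481 + D(12, -5))*(-1041 - 2838) = (4481 + 16)*(-1041 - 2838) = 4497*(-3879) = -17443863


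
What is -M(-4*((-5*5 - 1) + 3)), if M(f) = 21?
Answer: -21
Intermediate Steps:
-M(-4*((-5*5 - 1) + 3)) = -1*21 = -21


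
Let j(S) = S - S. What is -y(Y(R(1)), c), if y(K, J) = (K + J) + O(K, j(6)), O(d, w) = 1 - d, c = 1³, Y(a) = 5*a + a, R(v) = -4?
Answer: -2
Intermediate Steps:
j(S) = 0
Y(a) = 6*a
c = 1
y(K, J) = 1 + J (y(K, J) = (K + J) + (1 - K) = (J + K) + (1 - K) = 1 + J)
-y(Y(R(1)), c) = -(1 + 1) = -1*2 = -2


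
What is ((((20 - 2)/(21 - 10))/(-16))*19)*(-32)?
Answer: 684/11 ≈ 62.182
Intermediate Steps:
((((20 - 2)/(21 - 10))/(-16))*19)*(-32) = (((18/11)*(-1/16))*19)*(-32) = -9/88*19*(-32) = -171/88*(-32) = 684/11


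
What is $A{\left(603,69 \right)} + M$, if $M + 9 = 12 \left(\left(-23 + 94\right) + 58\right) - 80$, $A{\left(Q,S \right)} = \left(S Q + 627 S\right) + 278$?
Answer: $86607$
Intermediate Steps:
$A{\left(Q,S \right)} = 278 + 627 S + Q S$ ($A{\left(Q,S \right)} = \left(Q S + 627 S\right) + 278 = \left(627 S + Q S\right) + 278 = 278 + 627 S + Q S$)
$M = 1459$ ($M = -9 - \left(80 - 12 \left(\left(-23 + 94\right) + 58\right)\right) = -9 - \left(80 - 12 \left(71 + 58\right)\right) = -9 + \left(12 \cdot 129 - 80\right) = -9 + \left(1548 - 80\right) = -9 + 1468 = 1459$)
$A{\left(603,69 \right)} + M = \left(278 + 627 \cdot 69 + 603 \cdot 69\right) + 1459 = \left(278 + 43263 + 41607\right) + 1459 = 85148 + 1459 = 86607$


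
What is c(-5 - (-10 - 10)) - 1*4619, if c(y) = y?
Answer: -4604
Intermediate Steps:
c(-5 - (-10 - 10)) - 1*4619 = (-5 - (-10 - 10)) - 1*4619 = (-5 - 1*(-20)) - 4619 = (-5 + 20) - 4619 = 15 - 4619 = -4604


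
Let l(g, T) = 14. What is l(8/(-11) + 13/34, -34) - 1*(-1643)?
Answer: 1657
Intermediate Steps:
l(8/(-11) + 13/34, -34) - 1*(-1643) = 14 - 1*(-1643) = 14 + 1643 = 1657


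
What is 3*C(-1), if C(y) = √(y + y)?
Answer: 3*I*√2 ≈ 4.2426*I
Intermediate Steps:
C(y) = √2*√y (C(y) = √(2*y) = √2*√y)
3*C(-1) = 3*(√2*√(-1)) = 3*(√2*I) = 3*(I*√2) = 3*I*√2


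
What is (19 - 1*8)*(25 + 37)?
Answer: 682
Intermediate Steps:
(19 - 1*8)*(25 + 37) = (19 - 8)*62 = 11*62 = 682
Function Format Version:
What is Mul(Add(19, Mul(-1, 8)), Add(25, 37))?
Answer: 682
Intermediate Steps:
Mul(Add(19, Mul(-1, 8)), Add(25, 37)) = Mul(Add(19, -8), 62) = Mul(11, 62) = 682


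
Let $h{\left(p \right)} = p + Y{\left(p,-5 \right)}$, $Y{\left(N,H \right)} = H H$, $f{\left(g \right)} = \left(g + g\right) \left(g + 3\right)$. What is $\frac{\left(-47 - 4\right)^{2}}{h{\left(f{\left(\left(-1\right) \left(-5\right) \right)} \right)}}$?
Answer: $\frac{867}{35} \approx 24.771$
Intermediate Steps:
$f{\left(g \right)} = 2 g \left(3 + g\right)$
$Y{\left(N,H \right)} = H^{2}$
$h{\left(p \right)} = 25 + p$ ($h{\left(p \right)} = p + \left(-5\right)^{2} = p + 25 = 25 + p$)
$\frac{\left(-47 - 4\right)^{2}}{h{\left(f{\left(\left(-1\right) \left(-5\right) \right)} \right)}} = \frac{\left(-47 - 4\right)^{2}}{25 + 2 \left(\left(-1\right) \left(-5\right)\right) \left(3 - -5\right)} = \frac{\left(-47 - 4\right)^{2}}{25 + 2 \cdot 5 \left(3 + 5\right)} = \frac{\left(-51\right)^{2}}{25 + 2 \cdot 5 \cdot 8} = \frac{2601}{25 + 80} = \frac{2601}{105} = 2601 \cdot \frac{1}{105} = \frac{867}{35}$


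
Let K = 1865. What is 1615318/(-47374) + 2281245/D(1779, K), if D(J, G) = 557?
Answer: 53585984252/13193659 ≈ 4061.5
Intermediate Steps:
1615318/(-47374) + 2281245/D(1779, K) = 1615318/(-47374) + 2281245/557 = 1615318*(-1/47374) + 2281245*(1/557) = -807659/23687 + 2281245/557 = 53585984252/13193659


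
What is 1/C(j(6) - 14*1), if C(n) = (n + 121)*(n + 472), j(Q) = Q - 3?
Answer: 1/50710 ≈ 1.9720e-5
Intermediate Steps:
j(Q) = -3 + Q
C(n) = (121 + n)*(472 + n)
1/C(j(6) - 14*1) = 1/(57112 + ((-3 + 6) - 14*1)**2 + 593*((-3 + 6) - 14*1)) = 1/(57112 + (3 - 14)**2 + 593*(3 - 14)) = 1/(57112 + (-11)**2 + 593*(-11)) = 1/(57112 + 121 - 6523) = 1/50710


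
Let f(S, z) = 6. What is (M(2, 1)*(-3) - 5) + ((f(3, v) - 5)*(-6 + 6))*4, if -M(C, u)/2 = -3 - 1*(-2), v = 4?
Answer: -11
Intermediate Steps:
M(C, u) = 2 (M(C, u) = -2*(-3 - 1*(-2)) = -2*(-3 + 2) = -2*(-1) = 2)
(M(2, 1)*(-3) - 5) + ((f(3, v) - 5)*(-6 + 6))*4 = (2*(-3) - 5) + ((6 - 5)*(-6 + 6))*4 = (-6 - 5) + (1*0)*4 = -11 + 0*4 = -11 + 0 = -11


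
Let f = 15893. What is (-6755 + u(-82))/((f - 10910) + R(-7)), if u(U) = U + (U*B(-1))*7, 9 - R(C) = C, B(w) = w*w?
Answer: -7411/4999 ≈ -1.4825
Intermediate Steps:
B(w) = w²
R(C) = 9 - C
u(U) = 8*U (u(U) = U + (U*(-1)²)*7 = U + (U*1)*7 = U + U*7 = U + 7*U = 8*U)
(-6755 + u(-82))/((f - 10910) + R(-7)) = (-6755 + 8*(-82))/((15893 - 10910) + (9 - 1*(-7))) = (-6755 - 656)/(4983 + (9 + 7)) = -7411/(4983 + 16) = -7411/4999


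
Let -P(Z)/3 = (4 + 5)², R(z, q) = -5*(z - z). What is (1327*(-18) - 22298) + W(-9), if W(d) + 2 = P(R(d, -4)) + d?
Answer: -46438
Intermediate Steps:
R(z, q) = 0 (R(z, q) = -5*0 = 0)
P(Z) = -243 (P(Z) = -3*(4 + 5)² = -3*9² = -3*81 = -243)
W(d) = -245 + d (W(d) = -2 + (-243 + d) = -245 + d)
(1327*(-18) - 22298) + W(-9) = (1327*(-18) - 22298) + (-245 - 9) = (-23886 - 22298) - 254 = -46184 - 254 = -46438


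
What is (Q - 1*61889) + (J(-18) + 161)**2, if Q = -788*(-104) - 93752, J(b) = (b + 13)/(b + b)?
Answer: -61849343/1296 ≈ -47723.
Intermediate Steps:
J(b) = (13 + b)/(2*b) (J(b) = (13 + b)/((2*b)) = (13 + b)*(1/(2*b)) = (13 + b)/(2*b))
Q = -11800 (Q = 81952 - 93752 = -11800)
(Q - 1*61889) + (J(-18) + 161)**2 = (-11800 - 1*61889) + ((1/2)*(13 - 18)/(-18) + 161)**2 = (-11800 - 61889) + ((1/2)*(-1/18)*(-5) + 161)**2 = -73689 + (5/36 + 161)**2 = -73689 + (5801/36)**2 = -73689 + 33651601/1296 = -61849343/1296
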